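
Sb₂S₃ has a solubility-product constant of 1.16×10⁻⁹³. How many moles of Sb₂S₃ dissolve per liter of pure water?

Sb₂S₃(s) ⇌ 2 Sb³⁺(aq) + 3 S²⁻(aq)
If s mol/L of Sb₂S₃ dissolves, [Sb³⁺] = 2s and [S²⁻] = 3s.
Ksp = [Sb³⁺]^2[S²⁻]^3 = (2s)^2 · (3s)^3 = 108s^5
108s^5 = 1.16×10⁻⁹³  ⇒  s^5 = 1.07×10⁻⁹⁵
s = 1.01×10⁻¹⁹ mol/L

1.01×10⁻¹⁹ M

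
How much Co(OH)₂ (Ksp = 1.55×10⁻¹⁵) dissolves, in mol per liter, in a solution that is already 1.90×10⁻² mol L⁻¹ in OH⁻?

4.29×10⁻¹² M

Co(OH)₂(s) ⇌ Co²⁺(aq) + 2 OH⁻(aq)
OH⁻ is already present at 1.90×10⁻² mol L⁻¹. If s mol/L of Co(OH)₂ dissolves, [Co²⁺] = s while [OH⁻] ≈ 1.90×10⁻² mol L⁻¹.
Ksp = [Co²⁺][OH⁻]^2 = s(1.90×10⁻²)^2
s = 1.55×10⁻¹⁵ / (1.90×10⁻²)^2 = 4.29×10⁻¹²
s = 4.29×10⁻¹² mol L⁻¹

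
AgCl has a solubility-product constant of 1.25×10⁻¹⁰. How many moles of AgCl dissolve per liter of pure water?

AgCl(s) ⇌ Ag⁺(aq) + Cl⁻(aq)
If s mol/L of AgCl dissolves, [Ag⁺] = s and [Cl⁻] = s.
Ksp = [Ag⁺][Cl⁻] = s · s = s^2
s^2 = 1.25×10⁻¹⁰
s = 1.12×10⁻⁵ M

1.12×10⁻⁵ M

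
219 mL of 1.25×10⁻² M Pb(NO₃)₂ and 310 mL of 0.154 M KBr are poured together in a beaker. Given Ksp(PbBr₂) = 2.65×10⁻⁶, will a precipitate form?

After mixing, V = 219 mL + 310 mL = 529 mL.
[Pb²⁺] = (1.25×10⁻²)(219)/529 = 5.17×10⁻³ M
[Br⁻] = (0.154)(310)/529 = 9.02×10⁻² M
Q = [Pb²⁺][Br⁻]^2 = 4.21×10⁻⁵
Since Q (4.21×10⁻⁵) exceeds Ksp (2.65×10⁻⁶), PbBr₂ will precipitate.

Yes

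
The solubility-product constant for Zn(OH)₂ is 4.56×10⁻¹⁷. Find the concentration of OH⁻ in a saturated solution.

Zn(OH)₂(s) ⇌ Zn²⁺(aq) + 2 OH⁻(aq)
Call the molar solubility s, so that [Zn²⁺] = s and [OH⁻] = 2s.
Ksp = [Zn²⁺][OH⁻]^2 = s · (2s)^2 = 4s^3 = 4.56×10⁻¹⁷
s = 2.25×10⁻⁶ mol/L
[OH⁻] = 2s = 4.50×10⁻⁶ mol/L

4.50×10⁻⁶ M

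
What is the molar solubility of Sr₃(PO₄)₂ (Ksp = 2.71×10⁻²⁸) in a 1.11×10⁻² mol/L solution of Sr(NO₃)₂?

Sr₃(PO₄)₂(s) ⇌ 3 Sr²⁺(aq) + 2 PO₄³⁻(aq)
Let s be the solubility of Sr₃(PO₄)₂ here. The common ion gives [Sr²⁺] ≈ 1.11×10⁻² mol/L, and [PO₄³⁻] = 2s.
Ksp = [Sr²⁺]^3[PO₄³⁻]^2 = (1.11×10⁻²)^3(2s)^2
(2s)^2 = 2.71×10⁻²⁸ / (1.11×10⁻²)^3 = 1.98×10⁻²²
s = 7.04×10⁻¹² mol/L

7.04×10⁻¹² M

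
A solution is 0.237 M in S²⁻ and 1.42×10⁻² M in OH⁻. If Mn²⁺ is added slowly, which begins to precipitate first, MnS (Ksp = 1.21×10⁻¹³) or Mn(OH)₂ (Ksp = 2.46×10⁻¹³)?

MnS

A salt starts to precipitate once the ion product Q reaches its Ksp.
For MnS: [Mn²⁺] = (Ksp/[S²⁻]) = 5.11×10⁻¹³ M
For Mn(OH)₂: [Mn²⁺] = (Ksp/[OH⁻]^2) = 1.22×10⁻⁹ M
MnS requires the lower [Mn²⁺], so it precipitates first.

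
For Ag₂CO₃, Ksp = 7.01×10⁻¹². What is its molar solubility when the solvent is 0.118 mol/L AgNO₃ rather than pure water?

5.03×10⁻¹⁰ M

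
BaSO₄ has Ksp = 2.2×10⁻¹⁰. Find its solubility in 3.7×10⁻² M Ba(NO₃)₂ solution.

5.9×10⁻⁹ M

BaSO₄(s) ⇌ Ba²⁺(aq) + SO₄²⁻(aq)
The solution already contains Ba²⁺ at 3.7×10⁻² M. Let s be the molar solubility of BaSO₄.
[Ba²⁺] ≈ 3.7×10⁻² M (common ion dominates); [SO₄²⁻] = s.
Ksp = [Ba²⁺][SO₄²⁻] = (3.7×10⁻²)s
s = 2.2×10⁻¹⁰ / (3.7×10⁻²) = 5.9×10⁻⁹
s = 5.9×10⁻⁹ M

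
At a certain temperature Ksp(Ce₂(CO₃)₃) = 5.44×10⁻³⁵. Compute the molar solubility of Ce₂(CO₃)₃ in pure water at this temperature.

Ce₂(CO₃)₃(s) ⇌ 2 Ce³⁺(aq) + 3 CO₃²⁻(aq)
Let s be the molar solubility. Then [Ce³⁺] = 2s and [CO₃²⁻] = 3s.
Ksp = [Ce³⁺]^2[CO₃²⁻]^3 = (2s)^2 · (3s)^3 = 108s^5
108s^5 = 5.44×10⁻³⁵  ⇒  s^5 = 5.04×10⁻³⁷
s = 5.50×10⁻⁸ mol L⁻¹

5.50×10⁻⁸ M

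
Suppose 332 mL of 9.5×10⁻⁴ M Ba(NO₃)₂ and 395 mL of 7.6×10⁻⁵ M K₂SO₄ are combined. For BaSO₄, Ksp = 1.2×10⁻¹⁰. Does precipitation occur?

The combined volume is 727 mL.
[Ba²⁺] = (9.5×10⁻⁴)(332)/727 = 4.3×10⁻⁴ M
[SO₄²⁻] = (7.6×10⁻⁵)(395)/727 = 4.1×10⁻⁵ M
Q = [Ba²⁺][SO₄²⁻] = 1.8×10⁻⁸
Since Q (1.8×10⁻⁸) exceeds Ksp (1.2×10⁻¹⁰), BaSO₄ will precipitate.

Yes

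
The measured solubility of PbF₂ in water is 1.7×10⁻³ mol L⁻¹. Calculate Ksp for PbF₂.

Ksp = 2.0×10⁻⁸

PbF₂(s) ⇌ Pb²⁺(aq) + 2 F⁻(aq)
With molar solubility s: [Pb²⁺] = s, [F⁻] = 2s.
Ksp = [Pb²⁺][F⁻]^2 = s · (2s)^2 = 4s^3
Ksp = 4 × (1.7×10⁻³)^3 = 2.0×10⁻⁸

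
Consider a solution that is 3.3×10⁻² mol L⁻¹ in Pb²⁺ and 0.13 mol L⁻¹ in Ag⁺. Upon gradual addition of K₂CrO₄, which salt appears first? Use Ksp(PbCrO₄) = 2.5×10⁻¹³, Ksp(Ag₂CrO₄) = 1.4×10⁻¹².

The threshold for precipitation is Q = Ksp.
For PbCrO₄: [CrO₄²⁻] = (Ksp/[Pb²⁺]) = 7.6×10⁻¹² mol L⁻¹
For Ag₂CrO₄: [CrO₄²⁻] = (Ksp/[Ag⁺]^2) = 8.3×10⁻¹¹ mol L⁻¹
PbCrO₄ requires the lower [CrO₄²⁻], so it precipitates first.

PbCrO₄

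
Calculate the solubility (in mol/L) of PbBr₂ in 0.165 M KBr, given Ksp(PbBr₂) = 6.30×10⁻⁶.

2.31×10⁻⁴ M

PbBr₂(s) ⇌ Pb²⁺(aq) + 2 Br⁻(aq)
Let s be the solubility of PbBr₂ here. The common ion gives [Br⁻] ≈ 0.165 M, and [Pb²⁺] = s.
Ksp = [Pb²⁺][Br⁻]^2 = s(0.165)^2
s = 6.30×10⁻⁶ / (0.165)^2 = 2.31×10⁻⁴
s = 2.31×10⁻⁴ M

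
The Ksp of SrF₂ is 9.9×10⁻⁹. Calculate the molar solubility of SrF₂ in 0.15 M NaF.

4.4×10⁻⁷ M

SrF₂(s) ⇌ Sr²⁺(aq) + 2 F⁻(aq)
Let s be the solubility of SrF₂ here. The common ion gives [F⁻] ≈ 0.15 M, and [Sr²⁺] = s.
Ksp = [Sr²⁺][F⁻]^2 = s(0.15)^2
s = 9.9×10⁻⁹ / (0.15)^2 = 4.4×10⁻⁷
s = 4.4×10⁻⁷ M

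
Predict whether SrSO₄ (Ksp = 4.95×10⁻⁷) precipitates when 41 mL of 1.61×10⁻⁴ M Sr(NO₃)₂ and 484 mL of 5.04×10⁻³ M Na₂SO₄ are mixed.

The combined volume is 525 mL.
[Sr²⁺] = (1.61×10⁻⁴)(41)/525 = 1.26×10⁻⁵ M
[SO₄²⁻] = (5.04×10⁻³)(484)/525 = 4.65×10⁻³ M
Q = [Sr²⁺][SO₄²⁻] = 5.84×10⁻⁸
Q = 5.84×10⁻⁸ < Ksp = 4.95×10⁻⁷, so the solution is unsaturated and no precipitate forms.

No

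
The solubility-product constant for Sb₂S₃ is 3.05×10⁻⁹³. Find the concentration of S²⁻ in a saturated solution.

3.69×10⁻¹⁹ M

Sb₂S₃(s) ⇌ 2 Sb³⁺(aq) + 3 S²⁻(aq)
If s mol/L of Sb₂S₃ dissolves, [Sb³⁺] = 2s and [S²⁻] = 3s.
Ksp = [Sb³⁺]^2[S²⁻]^3 = (2s)^2 · (3s)^3 = 108s^5 = 3.05×10⁻⁹³
s = 1.23×10⁻¹⁹ mol/L
[S²⁻] = 3s = 3.69×10⁻¹⁹ mol/L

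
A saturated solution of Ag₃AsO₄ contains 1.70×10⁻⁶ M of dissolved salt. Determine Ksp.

Ksp = 2.26×10⁻²²

Ag₃AsO₄(s) ⇌ 3 Ag⁺(aq) + AsO₄³⁻(aq)
Call the molar solubility s, so that [Ag⁺] = 3s and [AsO₄³⁻] = s.
Ksp = [Ag⁺]^3[AsO₄³⁻] = (3s)^3 · s = 27s^4
Ksp = 27 × (1.70×10⁻⁶)^4 = 2.26×10⁻²²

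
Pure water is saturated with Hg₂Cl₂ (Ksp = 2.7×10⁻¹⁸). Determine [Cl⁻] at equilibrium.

Hg₂Cl₂(s) ⇌ Hg₂²⁺(aq) + 2 Cl⁻(aq)
For each mole of Hg₂Cl₂ that dissolves per liter, [Hg₂²⁺] = s and [Cl⁻] = 2s; let s denote this solubility.
Ksp = [Hg₂²⁺][Cl⁻]^2 = s · (2s)^2 = 4s^3 = 2.7×10⁻¹⁸
s = 8.8×10⁻⁷ M
[Cl⁻] = 2s = 1.8×10⁻⁶ M

1.8×10⁻⁶ M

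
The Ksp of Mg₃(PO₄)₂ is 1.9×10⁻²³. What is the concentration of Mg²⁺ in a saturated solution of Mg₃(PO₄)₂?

3.4×10⁻⁵ M

Mg₃(PO₄)₂(s) ⇌ 3 Mg²⁺(aq) + 2 PO₄³⁻(aq)
With molar solubility s: [Mg²⁺] = 3s, [PO₄³⁻] = 2s.
Ksp = [Mg²⁺]^3[PO₄³⁻]^2 = (3s)^3 · (2s)^2 = 108s^5 = 1.9×10⁻²³
s = 1.1×10⁻⁵ M
[Mg²⁺] = 3s = 3.4×10⁻⁵ M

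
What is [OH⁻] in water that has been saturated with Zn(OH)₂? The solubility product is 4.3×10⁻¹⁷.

4.4×10⁻⁶ M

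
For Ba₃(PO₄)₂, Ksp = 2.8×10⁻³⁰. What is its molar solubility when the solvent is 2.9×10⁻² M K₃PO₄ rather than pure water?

Ba₃(PO₄)₂(s) ⇌ 3 Ba²⁺(aq) + 2 PO₄³⁻(aq)
The solution already contains PO₄³⁻ at 2.9×10⁻² M. Let s be the molar solubility of Ba₃(PO₄)₂.
[PO₄³⁻] ≈ 2.9×10⁻² M (common ion dominates); [Ba²⁺] = 3s.
Ksp = [Ba²⁺]^3[PO₄³⁻]^2 = (3s)^3(2.9×10⁻²)^2
(3s)^3 = 2.8×10⁻³⁰ / (2.9×10⁻²)^2 = 3.3×10⁻²⁷
s = 5.0×10⁻¹⁰ M

5.0×10⁻¹⁰ M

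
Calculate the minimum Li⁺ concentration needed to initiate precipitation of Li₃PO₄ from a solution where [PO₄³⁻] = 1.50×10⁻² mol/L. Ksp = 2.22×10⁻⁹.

5.29×10⁻³ M

The threshold for precipitation is Q = Ksp.
Li₃PO₄(s) ⇌ 3 Li⁺(aq) + PO₄³⁻(aq)
Ksp = [Li⁺]^3[PO₄³⁻] = [Li⁺]^3(1.50×10⁻²)
[Li⁺]^3 = 2.22×10⁻⁹ / (1.50×10⁻²) = 1.48×10⁻⁷
[Li⁺] = 5.29×10⁻³ mol/L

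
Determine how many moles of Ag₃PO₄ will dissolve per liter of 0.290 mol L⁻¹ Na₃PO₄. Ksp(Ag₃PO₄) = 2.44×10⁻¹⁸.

6.78×10⁻⁷ M

Ag₃PO₄(s) ⇌ 3 Ag⁺(aq) + PO₄³⁻(aq)
With PO₄³⁻ already at 0.290 mol L⁻¹ and s small, take [PO₄³⁻] ≈ 0.290 mol L⁻¹ and [Ag⁺] = 3s.
Ksp = [Ag⁺]^3[PO₄³⁻] = (3s)^3(0.290)
(3s)^3 = 2.44×10⁻¹⁸ / (0.290) = 8.41×10⁻¹⁸
s = 6.78×10⁻⁷ mol L⁻¹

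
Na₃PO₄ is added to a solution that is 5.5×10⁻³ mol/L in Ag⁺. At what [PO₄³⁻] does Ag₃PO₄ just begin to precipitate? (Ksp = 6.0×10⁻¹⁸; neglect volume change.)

3.6×10⁻¹¹ M

Precipitation of each salt begins when its ion product equals Ksp.
Ag₃PO₄(s) ⇌ 3 Ag⁺(aq) + PO₄³⁻(aq)
Ksp = [Ag⁺]^3[PO₄³⁻] = [PO₄³⁻](5.5×10⁻³)^3
[PO₄³⁻] = 6.0×10⁻¹⁸ / (5.5×10⁻³)^3 = 3.6×10⁻¹¹
[PO₄³⁻] = 3.6×10⁻¹¹ mol/L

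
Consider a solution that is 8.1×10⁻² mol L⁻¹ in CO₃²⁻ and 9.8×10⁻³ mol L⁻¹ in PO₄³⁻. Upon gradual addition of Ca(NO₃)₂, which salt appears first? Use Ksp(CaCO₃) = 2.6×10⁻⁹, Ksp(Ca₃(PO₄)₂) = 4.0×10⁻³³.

A salt starts to precipitate once the ion product Q reaches its Ksp.
For CaCO₃: [Ca²⁺] = (Ksp/[CO₃²⁻]) = 3.2×10⁻⁸ mol L⁻¹
For Ca₃(PO₄)₂: [Ca²⁺] = (Ksp/[PO₄³⁻]^2)^(1/3) = 3.5×10⁻¹⁰ mol L⁻¹
Ca₃(PO₄)₂ requires the lower [Ca²⁺], so it precipitates first.

Ca₃(PO₄)₂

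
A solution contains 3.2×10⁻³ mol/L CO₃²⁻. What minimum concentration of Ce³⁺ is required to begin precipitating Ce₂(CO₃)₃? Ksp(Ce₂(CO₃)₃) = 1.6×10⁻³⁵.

2.2×10⁻¹⁴ M

Precipitation begins when Q = Ksp.
Ce₂(CO₃)₃(s) ⇌ 2 Ce³⁺(aq) + 3 CO₃²⁻(aq)
Ksp = [Ce³⁺]^2[CO₃²⁻]^3 = [Ce³⁺]^2(3.2×10⁻³)^3
[Ce³⁺]^2 = 1.6×10⁻³⁵ / (3.2×10⁻³)^3 = 4.9×10⁻²⁸
[Ce³⁺] = 2.2×10⁻¹⁴ mol/L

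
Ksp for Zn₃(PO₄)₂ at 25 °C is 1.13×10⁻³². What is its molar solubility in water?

Zn₃(PO₄)₂(s) ⇌ 3 Zn²⁺(aq) + 2 PO₄³⁻(aq)
With molar solubility s: [Zn²⁺] = 3s, [PO₄³⁻] = 2s.
Ksp = [Zn²⁺]^3[PO₄³⁻]^2 = (3s)^3 · (2s)^2 = 108s^5
108s^5 = 1.13×10⁻³²  ⇒  s^5 = 1.05×10⁻³⁴
s = (1.05×10⁻³⁴)^(1/5) = 1.60×10⁻⁷ M

1.60×10⁻⁷ M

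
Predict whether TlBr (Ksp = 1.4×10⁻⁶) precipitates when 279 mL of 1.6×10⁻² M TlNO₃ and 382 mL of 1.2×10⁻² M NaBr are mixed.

Yes

Total volume after mixing = 279 + 382 = 661 mL.
[Tl⁺] = (1.6×10⁻²)(279)/661 = 6.8×10⁻³ M
[Br⁻] = (1.2×10⁻²)(382)/661 = 6.9×10⁻³ M
Q = [Tl⁺][Br⁻] = 4.7×10⁻⁵
Since Q (4.7×10⁻⁵) exceeds Ksp (1.4×10⁻⁶), TlBr will precipitate.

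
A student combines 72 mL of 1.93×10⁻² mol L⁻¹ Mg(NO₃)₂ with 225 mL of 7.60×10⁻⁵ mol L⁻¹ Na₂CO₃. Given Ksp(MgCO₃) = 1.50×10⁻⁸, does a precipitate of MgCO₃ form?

Yes

Total volume after mixing = 72 + 225 = 297 mL.
[Mg²⁺] = (1.93×10⁻²)(72)/297 = 4.68×10⁻³ mol L⁻¹
[CO₃²⁻] = (7.60×10⁻⁵)(225)/297 = 5.76×10⁻⁵ mol L⁻¹
Q = [Mg²⁺][CO₃²⁻] = 2.69×10⁻⁷
Since Q (2.69×10⁻⁷) exceeds Ksp (1.50×10⁻⁸), MgCO₃ will precipitate.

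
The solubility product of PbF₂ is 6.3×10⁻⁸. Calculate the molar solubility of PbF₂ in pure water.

PbF₂(s) ⇌ Pb²⁺(aq) + 2 F⁻(aq)
Call the molar solubility s, so that [Pb²⁺] = s and [F⁻] = 2s.
Ksp = [Pb²⁺][F⁻]^2 = s · (2s)^2 = 4s^3
4s^3 = 6.3×10⁻⁸  ⇒  s^3 = 1.6×10⁻⁸
s = (1.6×10⁻⁸)^(1/3) = 2.5×10⁻³ mol/L

2.5×10⁻³ M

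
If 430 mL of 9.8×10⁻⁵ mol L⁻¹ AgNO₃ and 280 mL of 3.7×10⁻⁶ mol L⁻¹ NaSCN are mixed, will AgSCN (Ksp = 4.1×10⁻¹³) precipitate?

The combined volume is 710 mL.
[Ag⁺] = (9.8×10⁻⁵)(430)/710 = 5.9×10⁻⁵ mol L⁻¹
[SCN⁻] = (3.7×10⁻⁶)(280)/710 = 1.5×10⁻⁶ mol L⁻¹
Q = [Ag⁺][SCN⁻] = 8.7×10⁻¹¹
Q = 8.7×10⁻¹¹ > Ksp = 4.1×10⁻¹³, so the solution is supersaturated and AgSCN precipitates.

Yes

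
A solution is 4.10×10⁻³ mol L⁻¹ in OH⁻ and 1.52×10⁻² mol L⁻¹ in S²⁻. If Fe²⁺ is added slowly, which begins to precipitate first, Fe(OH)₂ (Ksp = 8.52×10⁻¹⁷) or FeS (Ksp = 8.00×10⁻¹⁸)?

A salt starts to precipitate once the ion product Q reaches its Ksp.
For Fe(OH)₂: [Fe²⁺] = (Ksp/[OH⁻]^2) = 5.07×10⁻¹² mol L⁻¹
For FeS: [Fe²⁺] = (Ksp/[S²⁻]) = 5.26×10⁻¹⁶ mol L⁻¹
FeS requires the lower [Fe²⁺], so it precipitates first.

FeS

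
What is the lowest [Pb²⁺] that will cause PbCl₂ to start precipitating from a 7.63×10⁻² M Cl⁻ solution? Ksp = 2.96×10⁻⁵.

Precipitation of each salt begins when its ion product equals Ksp.
PbCl₂(s) ⇌ Pb²⁺(aq) + 2 Cl⁻(aq)
Ksp = [Pb²⁺][Cl⁻]^2 = [Pb²⁺](7.63×10⁻²)^2
[Pb²⁺] = 2.96×10⁻⁵ / (7.63×10⁻²)^2 = 5.08×10⁻³
[Pb²⁺] = 5.08×10⁻³ M

5.08×10⁻³ M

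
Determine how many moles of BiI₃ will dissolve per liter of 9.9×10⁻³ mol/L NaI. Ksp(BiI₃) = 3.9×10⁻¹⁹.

4.0×10⁻¹³ M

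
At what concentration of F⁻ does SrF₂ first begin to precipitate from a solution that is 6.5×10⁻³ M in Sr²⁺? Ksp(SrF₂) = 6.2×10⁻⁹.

9.8×10⁻⁴ M

Precipitation of each salt begins when its ion product equals Ksp.
SrF₂(s) ⇌ Sr²⁺(aq) + 2 F⁻(aq)
Ksp = [Sr²⁺][F⁻]^2 = [F⁻]^2(6.5×10⁻³)
[F⁻]^2 = 6.2×10⁻⁹ / (6.5×10⁻³) = 9.5×10⁻⁷
[F⁻] = 9.8×10⁻⁴ M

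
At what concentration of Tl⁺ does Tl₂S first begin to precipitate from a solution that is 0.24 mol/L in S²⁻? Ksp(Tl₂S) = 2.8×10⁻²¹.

A salt starts to precipitate once the ion product Q reaches its Ksp.
Tl₂S(s) ⇌ 2 Tl⁺(aq) + S²⁻(aq)
Ksp = [Tl⁺]^2[S²⁻] = [Tl⁺]^2(0.24)
[Tl⁺]^2 = 2.8×10⁻²¹ / (0.24) = 1.2×10⁻²⁰
[Tl⁺] = 1.1×10⁻¹⁰ mol/L

1.1×10⁻¹⁰ M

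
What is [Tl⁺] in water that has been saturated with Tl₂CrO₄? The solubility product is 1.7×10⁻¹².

1.5×10⁻⁴ M

Tl₂CrO₄(s) ⇌ 2 Tl⁺(aq) + CrO₄²⁻(aq)
If s mol/L of Tl₂CrO₄ dissolves, [Tl⁺] = 2s and [CrO₄²⁻] = s.
Ksp = [Tl⁺]^2[CrO₄²⁻] = (2s)^2 · s = 4s^3 = 1.7×10⁻¹²
s = 7.5×10⁻⁵ M
[Tl⁺] = 2s = 1.5×10⁻⁴ M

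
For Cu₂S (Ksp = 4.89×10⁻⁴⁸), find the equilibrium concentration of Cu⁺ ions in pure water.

2.14×10⁻¹⁶ M

Cu₂S(s) ⇌ 2 Cu⁺(aq) + S²⁻(aq)
For each mole of Cu₂S that dissolves per liter, [Cu⁺] = 2s and [S²⁻] = s; let s denote this solubility.
Ksp = [Cu⁺]^2[S²⁻] = (2s)^2 · s = 4s^3 = 4.89×10⁻⁴⁸
s = 1.07×10⁻¹⁶ mol/L
[Cu⁺] = 2s = 2.14×10⁻¹⁶ mol/L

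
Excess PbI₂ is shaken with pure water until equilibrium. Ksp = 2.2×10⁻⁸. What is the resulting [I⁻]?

PbI₂(s) ⇌ Pb²⁺(aq) + 2 I⁻(aq)
If s mol/L of PbI₂ dissolves, [Pb²⁺] = s and [I⁻] = 2s.
Ksp = [Pb²⁺][I⁻]^2 = s · (2s)^2 = 4s^3 = 2.2×10⁻⁸
s = 1.8×10⁻³ M
[I⁻] = 2s = 3.5×10⁻³ M

3.5×10⁻³ M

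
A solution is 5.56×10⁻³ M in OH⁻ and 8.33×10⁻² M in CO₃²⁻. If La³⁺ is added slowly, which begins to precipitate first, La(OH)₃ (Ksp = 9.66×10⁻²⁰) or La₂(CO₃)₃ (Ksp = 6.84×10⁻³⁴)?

La₂(CO₃)₃

The threshold for precipitation is Q = Ksp.
For La(OH)₃: [La³⁺] = (Ksp/[OH⁻]^3) = 5.62×10⁻¹³ M
For La₂(CO₃)₃: [La³⁺] = (Ksp/[CO₃²⁻]^3)^(1/2) = 1.09×10⁻¹⁵ M
Since La₂(CO₃)₃ needs less La³⁺ to reach saturation, it precipitates first.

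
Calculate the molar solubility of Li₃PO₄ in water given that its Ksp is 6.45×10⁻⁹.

Li₃PO₄(s) ⇌ 3 Li⁺(aq) + PO₄³⁻(aq)
Let s be the molar solubility. Then [Li⁺] = 3s and [PO₄³⁻] = s.
Ksp = [Li⁺]^3[PO₄³⁻] = (3s)^3 · s = 27s^4
27s^4 = 6.45×10⁻⁹  ⇒  s^4 = 2.39×10⁻¹⁰
Taking the 4th root, s = 3.93×10⁻³ mol/L.

3.93×10⁻³ M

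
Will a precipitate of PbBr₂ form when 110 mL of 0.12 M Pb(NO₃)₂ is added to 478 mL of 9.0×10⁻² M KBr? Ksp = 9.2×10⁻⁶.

Yes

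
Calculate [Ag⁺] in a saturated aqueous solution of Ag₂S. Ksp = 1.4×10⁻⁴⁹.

Ag₂S(s) ⇌ 2 Ag⁺(aq) + S²⁻(aq)
With molar solubility s: [Ag⁺] = 2s, [S²⁻] = s.
Ksp = [Ag⁺]^2[S²⁻] = (2s)^2 · s = 4s^3 = 1.4×10⁻⁴⁹
s = 3.3×10⁻¹⁷ mol/L
[Ag⁺] = 2s = 6.5×10⁻¹⁷ mol/L

6.5×10⁻¹⁷ M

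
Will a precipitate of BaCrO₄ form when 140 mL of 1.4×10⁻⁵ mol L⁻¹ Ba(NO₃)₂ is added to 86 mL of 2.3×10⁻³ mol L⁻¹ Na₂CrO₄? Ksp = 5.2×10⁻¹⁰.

Yes

After mixing, V = 140 mL + 86 mL = 226 mL.
[Ba²⁺] = (1.4×10⁻⁵)(140)/226 = 8.7×10⁻⁶ mol L⁻¹
[CrO₄²⁻] = (2.3×10⁻³)(86)/226 = 8.8×10⁻⁴ mol L⁻¹
Q = [Ba²⁺][CrO₄²⁻] = 7.6×10⁻⁹
Because Q > Ksp (7.6×10⁻⁹ vs 5.2×10⁻¹⁰), a precipitate of BaCrO₄ forms.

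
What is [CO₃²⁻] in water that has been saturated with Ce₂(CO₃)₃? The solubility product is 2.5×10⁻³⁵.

1.4×10⁻⁷ M

Ce₂(CO₃)₃(s) ⇌ 2 Ce³⁺(aq) + 3 CO₃²⁻(aq)
With molar solubility s: [Ce³⁺] = 2s, [CO₃²⁻] = 3s.
Ksp = [Ce³⁺]^2[CO₃²⁻]^3 = (2s)^2 · (3s)^3 = 108s^5 = 2.5×10⁻³⁵
s = 4.7×10⁻⁸ mol/L
[CO₃²⁻] = 3s = 1.4×10⁻⁷ mol/L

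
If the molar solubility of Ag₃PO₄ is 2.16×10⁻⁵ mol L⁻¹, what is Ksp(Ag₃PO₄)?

Ksp = 5.88×10⁻¹⁸

Ag₃PO₄(s) ⇌ 3 Ag⁺(aq) + PO₄³⁻(aq)
For each mole of Ag₃PO₄ that dissolves per liter, [Ag⁺] = 3s and [PO₄³⁻] = s; let s denote this solubility.
Ksp = [Ag⁺]^3[PO₄³⁻] = (3s)^3 · s = 27s^4
Ksp = 27 × (2.16×10⁻⁵)^4 = 5.88×10⁻¹⁸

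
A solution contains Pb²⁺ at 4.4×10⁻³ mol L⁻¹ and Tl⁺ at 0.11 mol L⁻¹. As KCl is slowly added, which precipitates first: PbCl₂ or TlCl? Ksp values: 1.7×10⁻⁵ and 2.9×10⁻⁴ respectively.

A salt starts to precipitate once the ion product Q reaches its Ksp.
For PbCl₂: [Cl⁻] = (Ksp/[Pb²⁺])^(1/2) = 6.2×10⁻² mol L⁻¹
For TlCl: [Cl⁻] = (Ksp/[Tl⁺]) = 2.6×10⁻³ mol L⁻¹
TlCl requires the lower [Cl⁻], so it precipitates first.

TlCl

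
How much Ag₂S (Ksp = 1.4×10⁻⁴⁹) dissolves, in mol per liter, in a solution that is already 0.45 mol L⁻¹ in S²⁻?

Ag₂S(s) ⇌ 2 Ag⁺(aq) + S²⁻(aq)
With S²⁻ already at 0.45 mol L⁻¹ and s small, take [S²⁻] ≈ 0.45 mol L⁻¹ and [Ag⁺] = 2s.
Ksp = [Ag⁺]^2[S²⁻] = (2s)^2(0.45)
(2s)^2 = 1.4×10⁻⁴⁹ / (0.45) = 3.1×10⁻⁴⁹
s = 2.8×10⁻²⁵ mol L⁻¹

2.8×10⁻²⁵ M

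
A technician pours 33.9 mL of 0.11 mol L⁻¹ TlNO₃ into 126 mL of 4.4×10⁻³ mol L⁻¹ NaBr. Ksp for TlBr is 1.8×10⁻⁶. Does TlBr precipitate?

Total volume after mixing = 33.9 + 126 = 159.9 mL.
[Tl⁺] = (0.11)(33.9)/159.9 = 2.3×10⁻² mol L⁻¹
[Br⁻] = (4.4×10⁻³)(126)/159.9 = 3.5×10⁻³ mol L⁻¹
Q = [Tl⁺][Br⁻] = 8.1×10⁻⁵
Q = 8.1×10⁻⁵ > Ksp = 1.8×10⁻⁶, so the solution is supersaturated and TlBr precipitates.

Yes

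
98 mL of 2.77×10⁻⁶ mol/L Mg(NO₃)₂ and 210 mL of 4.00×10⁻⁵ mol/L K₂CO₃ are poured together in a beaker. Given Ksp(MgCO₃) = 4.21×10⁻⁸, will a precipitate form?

The combined volume is 308 mL.
[Mg²⁺] = (2.77×10⁻⁶)(98)/308 = 8.81×10⁻⁷ mol/L
[CO₃²⁻] = (4.00×10⁻⁵)(210)/308 = 2.73×10⁻⁵ mol/L
Q = [Mg²⁺][CO₃²⁻] = 2.40×10⁻¹¹
Since Q (2.40×10⁻¹¹) is less than Ksp (4.21×10⁻⁸), no MgCO₃ precipitates.

No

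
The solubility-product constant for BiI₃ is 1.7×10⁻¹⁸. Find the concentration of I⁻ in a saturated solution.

4.8×10⁻⁵ M

BiI₃(s) ⇌ Bi³⁺(aq) + 3 I⁻(aq)
Call the molar solubility s, so that [Bi³⁺] = s and [I⁻] = 3s.
Ksp = [Bi³⁺][I⁻]^3 = s · (3s)^3 = 27s^4 = 1.7×10⁻¹⁸
s = 1.6×10⁻⁵ mol/L
[I⁻] = 3s = 4.8×10⁻⁵ mol/L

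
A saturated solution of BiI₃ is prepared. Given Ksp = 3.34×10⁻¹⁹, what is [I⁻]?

BiI₃(s) ⇌ Bi³⁺(aq) + 3 I⁻(aq)
With molar solubility s: [Bi³⁺] = s, [I⁻] = 3s.
Ksp = [Bi³⁺][I⁻]^3 = s · (3s)^3 = 27s^4 = 3.34×10⁻¹⁹
s = 1.05×10⁻⁵ mol/L
[I⁻] = 3s = 3.16×10⁻⁵ mol/L

3.16×10⁻⁵ M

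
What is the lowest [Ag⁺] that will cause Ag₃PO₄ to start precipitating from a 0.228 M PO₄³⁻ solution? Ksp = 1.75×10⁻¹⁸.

1.97×10⁻⁶ M

Precipitation of each salt begins when its ion product equals Ksp.
Ag₃PO₄(s) ⇌ 3 Ag⁺(aq) + PO₄³⁻(aq)
Ksp = [Ag⁺]^3[PO₄³⁻] = [Ag⁺]^3(0.228)
[Ag⁺]^3 = 1.75×10⁻¹⁸ / (0.228) = 7.68×10⁻¹⁸
[Ag⁺] = 1.97×10⁻⁶ M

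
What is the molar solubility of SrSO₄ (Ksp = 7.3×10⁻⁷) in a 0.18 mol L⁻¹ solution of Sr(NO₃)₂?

SrSO₄(s) ⇌ Sr²⁺(aq) + SO₄²⁻(aq)
The solution already contains Sr²⁺ at 0.18 mol L⁻¹. Let s be the molar solubility of SrSO₄.
[Sr²⁺] ≈ 0.18 mol L⁻¹ (common ion dominates); [SO₄²⁻] = s.
Ksp = [Sr²⁺][SO₄²⁻] = (0.18)s
s = 7.3×10⁻⁷ / (0.18) = 4.1×10⁻⁶
s = 4.1×10⁻⁶ mol L⁻¹

4.1×10⁻⁶ M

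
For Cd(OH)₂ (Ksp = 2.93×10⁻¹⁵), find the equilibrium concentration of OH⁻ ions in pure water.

Cd(OH)₂(s) ⇌ Cd²⁺(aq) + 2 OH⁻(aq)
For each mole of Cd(OH)₂ that dissolves per liter, [Cd²⁺] = s and [OH⁻] = 2s; let s denote this solubility.
Ksp = [Cd²⁺][OH⁻]^2 = s · (2s)^2 = 4s^3 = 2.93×10⁻¹⁵
s = 9.01×10⁻⁶ mol/L
[OH⁻] = 2s = 1.80×10⁻⁵ mol/L

1.80×10⁻⁵ M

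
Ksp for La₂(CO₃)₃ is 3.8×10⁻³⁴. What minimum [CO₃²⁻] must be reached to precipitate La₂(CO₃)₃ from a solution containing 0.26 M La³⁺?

1.8×10⁻¹¹ M

Precipitation of each salt begins when its ion product equals Ksp.
La₂(CO₃)₃(s) ⇌ 2 La³⁺(aq) + 3 CO₃²⁻(aq)
Ksp = [La³⁺]^2[CO₃²⁻]^3 = [CO₃²⁻]^3(0.26)^2
[CO₃²⁻]^3 = 3.8×10⁻³⁴ / (0.26)^2 = 5.6×10⁻³³
[CO₃²⁻] = 1.8×10⁻¹¹ M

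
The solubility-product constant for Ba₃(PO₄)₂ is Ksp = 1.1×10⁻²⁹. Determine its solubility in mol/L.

Ba₃(PO₄)₂(s) ⇌ 3 Ba²⁺(aq) + 2 PO₄³⁻(aq)
For each mole of Ba₃(PO₄)₂ that dissolves per liter, [Ba²⁺] = 3s and [PO₄³⁻] = 2s; let s denote this solubility.
Ksp = [Ba²⁺]^3[PO₄³⁻]^2 = (3s)^3 · (2s)^2 = 108s^5
108s^5 = 1.1×10⁻²⁹  ⇒  s^5 = 1.0×10⁻³¹
s = (1.0×10⁻³¹)^(1/5) = 6.3×10⁻⁷ mol/L

6.3×10⁻⁷ M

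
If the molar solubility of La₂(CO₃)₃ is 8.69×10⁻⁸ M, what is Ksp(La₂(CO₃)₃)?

Ksp = 5.35×10⁻³⁴

La₂(CO₃)₃(s) ⇌ 2 La³⁺(aq) + 3 CO₃²⁻(aq)
Let s be the molar solubility. Then [La³⁺] = 2s and [CO₃²⁻] = 3s.
Ksp = [La³⁺]^2[CO₃²⁻]^3 = (2s)^2 · (3s)^3 = 108s^5
Ksp = 108 × (8.69×10⁻⁸)^5 = 5.35×10⁻³⁴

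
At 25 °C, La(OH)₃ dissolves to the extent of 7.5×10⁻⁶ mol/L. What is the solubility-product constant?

La(OH)₃(s) ⇌ La³⁺(aq) + 3 OH⁻(aq)
For each mole of La(OH)₃ that dissolves per liter, [La³⁺] = s and [OH⁻] = 3s; let s denote this solubility.
Ksp = [La³⁺][OH⁻]^3 = s · (3s)^3 = 27s^4
Ksp = 27 × (7.5×10⁻⁶)^4 = 8.5×10⁻²⁰

Ksp = 8.5×10⁻²⁰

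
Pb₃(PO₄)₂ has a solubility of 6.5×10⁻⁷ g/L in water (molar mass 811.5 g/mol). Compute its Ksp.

Convert to molarity: s = 6.5×10⁻⁷ / 811.5 = 8.010×10⁻¹⁰ mol/L
Pb₃(PO₄)₂(s) ⇌ 3 Pb²⁺(aq) + 2 PO₄³⁻(aq)
For each mole of Pb₃(PO₄)₂ that dissolves per liter, [Pb²⁺] = 3s and [PO₄³⁻] = 2s; let s denote this solubility.
Ksp = [Pb²⁺]^3[PO₄³⁻]^2 = (3s)^3 · (2s)^2 = 108s^5
Ksp = 108 × (8.010×10⁻¹⁰)^5 = 3.6×10⁻⁴⁴

Ksp = 3.6×10⁻⁴⁴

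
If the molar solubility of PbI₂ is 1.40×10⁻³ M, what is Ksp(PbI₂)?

Ksp = 1.10×10⁻⁸

PbI₂(s) ⇌ Pb²⁺(aq) + 2 I⁻(aq)
If s mol/L of PbI₂ dissolves, [Pb²⁺] = s and [I⁻] = 2s.
Ksp = [Pb²⁺][I⁻]^2 = s · (2s)^2 = 4s^3
Ksp = 4 × (1.40×10⁻³)^3 = 1.10×10⁻⁸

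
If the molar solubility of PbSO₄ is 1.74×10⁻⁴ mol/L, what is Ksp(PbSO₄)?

Ksp = 3.03×10⁻⁸

PbSO₄(s) ⇌ Pb²⁺(aq) + SO₄²⁻(aq)
Let s be the molar solubility. Then [Pb²⁺] = s and [SO₄²⁻] = s.
Ksp = [Pb²⁺][SO₄²⁻] = s · s = s^2
Ksp = (1.74×10⁻⁴)^2 = 3.03×10⁻⁸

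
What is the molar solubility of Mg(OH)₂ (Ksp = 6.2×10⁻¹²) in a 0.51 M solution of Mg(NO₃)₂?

1.7×10⁻⁶ M

Mg(OH)₂(s) ⇌ Mg²⁺(aq) + 2 OH⁻(aq)
Let s be the solubility of Mg(OH)₂ here. The common ion gives [Mg²⁺] ≈ 0.51 M, and [OH⁻] = 2s.
Ksp = [Mg²⁺][OH⁻]^2 = (0.51)(2s)^2
(2s)^2 = 6.2×10⁻¹² / (0.51) = 1.2×10⁻¹¹
s = 1.7×10⁻⁶ M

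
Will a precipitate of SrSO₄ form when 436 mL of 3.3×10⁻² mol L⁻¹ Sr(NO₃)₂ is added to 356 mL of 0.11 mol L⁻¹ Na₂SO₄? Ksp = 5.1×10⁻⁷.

After mixing, V = 436 mL + 356 mL = 792 mL.
[Sr²⁺] = (3.3×10⁻²)(436)/792 = 1.8×10⁻² mol L⁻¹
[SO₄²⁻] = (0.11)(356)/792 = 4.9×10⁻² mol L⁻¹
Q = [Sr²⁺][SO₄²⁻] = 9.0×10⁻⁴
Because Q > Ksp (9.0×10⁻⁴ vs 5.1×10⁻⁷), a precipitate of SrSO₄ forms.

Yes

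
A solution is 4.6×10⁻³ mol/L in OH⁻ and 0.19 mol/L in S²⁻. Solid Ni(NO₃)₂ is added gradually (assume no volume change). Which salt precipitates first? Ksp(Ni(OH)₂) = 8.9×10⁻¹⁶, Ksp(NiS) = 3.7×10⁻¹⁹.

Precipitation begins when Q = Ksp.
For Ni(OH)₂: [Ni²⁺] = (Ksp/[OH⁻]^2) = 4.2×10⁻¹¹ mol/L
For NiS: [Ni²⁺] = (Ksp/[S²⁻]) = 1.9×10⁻¹⁸ mol/L
Since NiS needs less Ni²⁺ to reach saturation, it precipitates first.

NiS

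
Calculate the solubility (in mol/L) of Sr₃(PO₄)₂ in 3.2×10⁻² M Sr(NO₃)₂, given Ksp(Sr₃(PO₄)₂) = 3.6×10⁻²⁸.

Sr₃(PO₄)₂(s) ⇌ 3 Sr²⁺(aq) + 2 PO₄³⁻(aq)
Sr²⁺ is already present at 3.2×10⁻² M. If s mol/L of Sr₃(PO₄)₂ dissolves, [PO₄³⁻] = 2s while [Sr²⁺] ≈ 3.2×10⁻² M.
Ksp = [Sr²⁺]^3[PO₄³⁻]^2 = (3.2×10⁻²)^3(2s)^2
(2s)^2 = 3.6×10⁻²⁸ / (3.2×10⁻²)^3 = 1.1×10⁻²³
s = 1.7×10⁻¹² M

1.7×10⁻¹² M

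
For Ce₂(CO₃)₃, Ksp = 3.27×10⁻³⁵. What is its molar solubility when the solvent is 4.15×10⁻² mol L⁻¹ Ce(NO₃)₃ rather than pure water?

8.89×10⁻¹² M

Ce₂(CO₃)₃(s) ⇌ 2 Ce³⁺(aq) + 3 CO₃²⁻(aq)
Let s be the solubility of Ce₂(CO₃)₃ here. The common ion gives [Ce³⁺] ≈ 4.15×10⁻² mol L⁻¹, and [CO₃²⁻] = 3s.
Ksp = [Ce³⁺]^2[CO₃²⁻]^3 = (4.15×10⁻²)^2(3s)^3
(3s)^3 = 3.27×10⁻³⁵ / (4.15×10⁻²)^2 = 1.90×10⁻³²
s = 8.89×10⁻¹² mol L⁻¹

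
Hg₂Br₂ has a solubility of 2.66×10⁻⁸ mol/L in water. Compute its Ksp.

Ksp = 7.53×10⁻²³

Hg₂Br₂(s) ⇌ Hg₂²⁺(aq) + 2 Br⁻(aq)
Call the molar solubility s, so that [Hg₂²⁺] = s and [Br⁻] = 2s.
Ksp = [Hg₂²⁺][Br⁻]^2 = s · (2s)^2 = 4s^3
Ksp = 4 × (2.66×10⁻⁸)^3 = 7.53×10⁻²³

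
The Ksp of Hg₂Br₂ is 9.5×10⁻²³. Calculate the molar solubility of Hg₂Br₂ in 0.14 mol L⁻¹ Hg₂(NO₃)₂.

1.3×10⁻¹¹ M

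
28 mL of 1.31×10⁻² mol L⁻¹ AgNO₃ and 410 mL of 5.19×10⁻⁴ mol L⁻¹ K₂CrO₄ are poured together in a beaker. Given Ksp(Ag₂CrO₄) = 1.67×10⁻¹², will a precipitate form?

Total volume after mixing = 28 + 410 = 438 mL.
[Ag⁺] = (1.31×10⁻²)(28)/438 = 8.37×10⁻⁴ mol L⁻¹
[CrO₄²⁻] = (5.19×10⁻⁴)(410)/438 = 4.86×10⁻⁴ mol L⁻¹
Q = [Ag⁺]^2[CrO₄²⁻] = 3.41×10⁻¹⁰
Since Q (3.41×10⁻¹⁰) exceeds Ksp (1.67×10⁻¹²), Ag₂CrO₄ will precipitate.

Yes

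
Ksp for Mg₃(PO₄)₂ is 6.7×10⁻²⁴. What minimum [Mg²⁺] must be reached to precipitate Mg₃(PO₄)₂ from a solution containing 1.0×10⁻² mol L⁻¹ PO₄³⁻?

Precipitation of each salt begins when its ion product equals Ksp.
Mg₃(PO₄)₂(s) ⇌ 3 Mg²⁺(aq) + 2 PO₄³⁻(aq)
Ksp = [Mg²⁺]^3[PO₄³⁻]^2 = [Mg²⁺]^3(1.0×10⁻²)^2
[Mg²⁺]^3 = 6.7×10⁻²⁴ / (1.0×10⁻²)^2 = 6.7×10⁻²⁰
[Mg²⁺] = 4.1×10⁻⁷ mol L⁻¹

4.1×10⁻⁷ M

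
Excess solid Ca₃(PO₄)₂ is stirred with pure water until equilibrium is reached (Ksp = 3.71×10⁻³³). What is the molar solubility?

1.28×10⁻⁷ M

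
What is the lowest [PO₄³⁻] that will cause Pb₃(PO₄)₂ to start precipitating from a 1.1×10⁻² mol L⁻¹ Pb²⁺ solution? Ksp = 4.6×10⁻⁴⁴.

1.9×10⁻¹⁹ M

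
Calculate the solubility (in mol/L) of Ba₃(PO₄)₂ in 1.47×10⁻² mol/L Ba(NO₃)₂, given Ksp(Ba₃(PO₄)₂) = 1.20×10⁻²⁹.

9.72×10⁻¹³ M

Ba₃(PO₄)₂(s) ⇌ 3 Ba²⁺(aq) + 2 PO₄³⁻(aq)
Ba²⁺ is already present at 1.47×10⁻² mol/L. If s mol/L of Ba₃(PO₄)₂ dissolves, [PO₄³⁻] = 2s while [Ba²⁺] ≈ 1.47×10⁻² mol/L.
Ksp = [Ba²⁺]^3[PO₄³⁻]^2 = (1.47×10⁻²)^3(2s)^2
(2s)^2 = 1.20×10⁻²⁹ / (1.47×10⁻²)^3 = 3.78×10⁻²⁴
s = 9.72×10⁻¹³ mol/L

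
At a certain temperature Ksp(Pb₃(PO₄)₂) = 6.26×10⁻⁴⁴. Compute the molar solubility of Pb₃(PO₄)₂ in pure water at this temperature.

8.97×10⁻¹⁰ M

Pb₃(PO₄)₂(s) ⇌ 3 Pb²⁺(aq) + 2 PO₄³⁻(aq)
With molar solubility s: [Pb²⁺] = 3s, [PO₄³⁻] = 2s.
Ksp = [Pb²⁺]^3[PO₄³⁻]^2 = (3s)^3 · (2s)^2 = 108s^5
108s^5 = 6.26×10⁻⁴⁴  ⇒  s^5 = 5.80×10⁻⁴⁶
s = (5.80×10⁻⁴⁶)^(1/5) = 8.97×10⁻¹⁰ mol L⁻¹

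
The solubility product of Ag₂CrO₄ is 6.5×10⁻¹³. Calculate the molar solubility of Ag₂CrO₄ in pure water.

Ag₂CrO₄(s) ⇌ 2 Ag⁺(aq) + CrO₄²⁻(aq)
Let s be the molar solubility. Then [Ag⁺] = 2s and [CrO₄²⁻] = s.
Ksp = [Ag⁺]^2[CrO₄²⁻] = (2s)^2 · s = 4s^3
4s^3 = 6.5×10⁻¹³  ⇒  s^3 = 1.6×10⁻¹³
s = 5.5×10⁻⁵ M

5.5×10⁻⁵ M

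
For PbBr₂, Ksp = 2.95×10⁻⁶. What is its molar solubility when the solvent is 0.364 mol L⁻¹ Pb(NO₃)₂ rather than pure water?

1.42×10⁻³ M

PbBr₂(s) ⇌ Pb²⁺(aq) + 2 Br⁻(aq)
The solution already contains Pb²⁺ at 0.364 mol L⁻¹. Let s be the molar solubility of PbBr₂.
[Pb²⁺] ≈ 0.364 mol L⁻¹ (common ion dominates); [Br⁻] = 2s.
Ksp = [Pb²⁺][Br⁻]^2 = (0.364)(2s)^2
(2s)^2 = 2.95×10⁻⁶ / (0.364) = 8.10×10⁻⁶
s = 1.42×10⁻³ mol L⁻¹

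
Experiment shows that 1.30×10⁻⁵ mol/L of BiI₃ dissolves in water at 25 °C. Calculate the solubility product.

Ksp = 7.71×10⁻¹⁹

BiI₃(s) ⇌ Bi³⁺(aq) + 3 I⁻(aq)
If s mol/L of BiI₃ dissolves, [Bi³⁺] = s and [I⁻] = 3s.
Ksp = [Bi³⁺][I⁻]^3 = s · (3s)^3 = 27s^4
Ksp = 27 × (1.30×10⁻⁵)^4 = 7.71×10⁻¹⁹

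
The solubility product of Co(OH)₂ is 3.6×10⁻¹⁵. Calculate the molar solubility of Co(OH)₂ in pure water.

9.7×10⁻⁶ M

Co(OH)₂(s) ⇌ Co²⁺(aq) + 2 OH⁻(aq)
For each mole of Co(OH)₂ that dissolves per liter, [Co²⁺] = s and [OH⁻] = 2s; let s denote this solubility.
Ksp = [Co²⁺][OH⁻]^2 = s · (2s)^2 = 4s^3
4s^3 = 3.6×10⁻¹⁵  ⇒  s^3 = 9.0×10⁻¹⁶
Taking the 3rd root, s = 9.7×10⁻⁶ mol L⁻¹.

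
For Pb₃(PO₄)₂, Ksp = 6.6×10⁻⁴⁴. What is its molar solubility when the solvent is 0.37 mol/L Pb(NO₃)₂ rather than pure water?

5.7×10⁻²² M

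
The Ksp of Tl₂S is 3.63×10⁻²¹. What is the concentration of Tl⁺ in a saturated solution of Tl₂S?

Tl₂S(s) ⇌ 2 Tl⁺(aq) + S²⁻(aq)
For each mole of Tl₂S that dissolves per liter, [Tl⁺] = 2s and [S²⁻] = s; let s denote this solubility.
Ksp = [Tl⁺]^2[S²⁻] = (2s)^2 · s = 4s^3 = 3.63×10⁻²¹
s = 9.68×10⁻⁸ mol L⁻¹
[Tl⁺] = 2s = 1.94×10⁻⁷ mol L⁻¹

1.94×10⁻⁷ M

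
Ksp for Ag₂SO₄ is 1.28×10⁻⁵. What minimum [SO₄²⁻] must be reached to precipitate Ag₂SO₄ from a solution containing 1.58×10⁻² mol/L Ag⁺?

5.13×10⁻² M

Each salt precipitates once Q = Ksp for that salt.
Ag₂SO₄(s) ⇌ 2 Ag⁺(aq) + SO₄²⁻(aq)
Ksp = [Ag⁺]^2[SO₄²⁻] = [SO₄²⁻](1.58×10⁻²)^2
[SO₄²⁻] = 1.28×10⁻⁵ / (1.58×10⁻²)^2 = 5.13×10⁻²
[SO₄²⁻] = 5.13×10⁻² mol/L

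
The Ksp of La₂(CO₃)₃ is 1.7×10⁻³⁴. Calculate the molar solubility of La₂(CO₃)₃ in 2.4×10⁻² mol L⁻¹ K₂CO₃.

1.8×10⁻¹⁵ M

La₂(CO₃)₃(s) ⇌ 2 La³⁺(aq) + 3 CO₃²⁻(aq)
With CO₃²⁻ already at 2.4×10⁻² mol L⁻¹ and s small, take [CO₃²⁻] ≈ 2.4×10⁻² mol L⁻¹ and [La³⁺] = 2s.
Ksp = [La³⁺]^2[CO₃²⁻]^3 = (2s)^2(2.4×10⁻²)^3
(2s)^2 = 1.7×10⁻³⁴ / (2.4×10⁻²)^3 = 1.2×10⁻²⁹
s = 1.8×10⁻¹⁵ mol L⁻¹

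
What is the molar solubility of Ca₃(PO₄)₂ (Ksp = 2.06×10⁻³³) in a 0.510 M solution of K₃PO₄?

6.64×10⁻¹² M

Ca₃(PO₄)₂(s) ⇌ 3 Ca²⁺(aq) + 2 PO₄³⁻(aq)
With PO₄³⁻ already at 0.510 M and s small, take [PO₄³⁻] ≈ 0.510 M and [Ca²⁺] = 3s.
Ksp = [Ca²⁺]^3[PO₄³⁻]^2 = (3s)^3(0.510)^2
(3s)^3 = 2.06×10⁻³³ / (0.510)^2 = 7.92×10⁻³³
s = 6.64×10⁻¹² M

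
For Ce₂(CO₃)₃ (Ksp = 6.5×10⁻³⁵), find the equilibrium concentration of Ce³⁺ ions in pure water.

1.1×10⁻⁷ M

Ce₂(CO₃)₃(s) ⇌ 2 Ce³⁺(aq) + 3 CO₃²⁻(aq)
With molar solubility s: [Ce³⁺] = 2s, [CO₃²⁻] = 3s.
Ksp = [Ce³⁺]^2[CO₃²⁻]^3 = (2s)^2 · (3s)^3 = 108s^5 = 6.5×10⁻³⁵
s = 5.7×10⁻⁸ mol L⁻¹
[Ce³⁺] = 2s = 1.1×10⁻⁷ mol L⁻¹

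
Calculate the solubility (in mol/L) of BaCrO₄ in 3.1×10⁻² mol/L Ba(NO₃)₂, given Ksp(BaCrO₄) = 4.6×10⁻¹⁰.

BaCrO₄(s) ⇌ Ba²⁺(aq) + CrO₄²⁻(aq)
The solution already contains Ba²⁺ at 3.1×10⁻² mol/L. Let s be the molar solubility of BaCrO₄.
[Ba²⁺] ≈ 3.1×10⁻² mol/L (common ion dominates); [CrO₄²⁻] = s.
Ksp = [Ba²⁺][CrO₄²⁻] = (3.1×10⁻²)s
s = 4.6×10⁻¹⁰ / (3.1×10⁻²) = 1.5×10⁻⁸
s = 1.5×10⁻⁸ mol/L

1.5×10⁻⁸ M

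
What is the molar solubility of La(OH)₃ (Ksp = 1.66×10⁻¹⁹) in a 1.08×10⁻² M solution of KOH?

1.32×10⁻¹³ M

La(OH)₃(s) ⇌ La³⁺(aq) + 3 OH⁻(aq)
Let s be the solubility of La(OH)₃ here. The common ion gives [OH⁻] ≈ 1.08×10⁻² M, and [La³⁺] = s.
Ksp = [La³⁺][OH⁻]^3 = s(1.08×10⁻²)^3
s = 1.66×10⁻¹⁹ / (1.08×10⁻²)^3 = 1.32×10⁻¹³
s = 1.32×10⁻¹³ M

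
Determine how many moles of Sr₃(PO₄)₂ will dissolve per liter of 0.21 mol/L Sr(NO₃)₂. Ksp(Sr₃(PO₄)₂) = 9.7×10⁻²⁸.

1.6×10⁻¹³ M

Sr₃(PO₄)₂(s) ⇌ 3 Sr²⁺(aq) + 2 PO₄³⁻(aq)
Sr²⁺ is already present at 0.21 mol/L. If s mol/L of Sr₃(PO₄)₂ dissolves, [PO₄³⁻] = 2s while [Sr²⁺] ≈ 0.21 mol/L.
Ksp = [Sr²⁺]^3[PO₄³⁻]^2 = (0.21)^3(2s)^2
(2s)^2 = 9.7×10⁻²⁸ / (0.21)^3 = 1.0×10⁻²⁵
s = 1.6×10⁻¹³ mol/L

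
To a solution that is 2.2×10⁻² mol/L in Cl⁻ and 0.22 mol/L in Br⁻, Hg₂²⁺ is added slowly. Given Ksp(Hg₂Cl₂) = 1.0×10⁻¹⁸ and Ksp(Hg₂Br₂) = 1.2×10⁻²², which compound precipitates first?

Hg₂Br₂

Each salt precipitates once Q = Ksp for that salt.
For Hg₂Cl₂: [Hg₂²⁺] = (Ksp/[Cl⁻]^2) = 2.1×10⁻¹⁵ mol/L
For Hg₂Br₂: [Hg₂²⁺] = (Ksp/[Br⁻]^2) = 2.5×10⁻²¹ mol/L
Since Hg₂Br₂ needs less Hg₂²⁺ to reach saturation, it precipitates first.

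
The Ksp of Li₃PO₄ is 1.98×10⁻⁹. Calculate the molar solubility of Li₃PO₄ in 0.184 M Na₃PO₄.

7.36×10⁻⁴ M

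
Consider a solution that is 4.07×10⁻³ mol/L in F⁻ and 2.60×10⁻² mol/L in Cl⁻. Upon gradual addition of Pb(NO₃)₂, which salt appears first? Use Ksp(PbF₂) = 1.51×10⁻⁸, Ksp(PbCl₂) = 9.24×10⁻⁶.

PbF₂

Precipitation begins when Q = Ksp.
For PbF₂: [Pb²⁺] = (Ksp/[F⁻]^2) = 9.12×10⁻⁴ mol/L
For PbCl₂: [Pb²⁺] = (Ksp/[Cl⁻]^2) = 1.37×10⁻² mol/L
The smaller threshold [Pb²⁺] is reached first, so PbF₂ precipitates first.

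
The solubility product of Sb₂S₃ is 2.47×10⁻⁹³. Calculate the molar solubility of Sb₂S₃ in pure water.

1.18×10⁻¹⁹ M

Sb₂S₃(s) ⇌ 2 Sb³⁺(aq) + 3 S²⁻(aq)
If s mol/L of Sb₂S₃ dissolves, [Sb³⁺] = 2s and [S²⁻] = 3s.
Ksp = [Sb³⁺]^2[S²⁻]^3 = (2s)^2 · (3s)^3 = 108s^5
108s^5 = 2.47×10⁻⁹³  ⇒  s^5 = 2.29×10⁻⁹⁵
s = 1.18×10⁻¹⁹ mol/L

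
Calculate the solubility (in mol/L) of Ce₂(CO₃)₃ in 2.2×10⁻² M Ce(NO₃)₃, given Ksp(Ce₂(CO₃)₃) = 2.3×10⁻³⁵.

1.2×10⁻¹¹ M

Ce₂(CO₃)₃(s) ⇌ 2 Ce³⁺(aq) + 3 CO₃²⁻(aq)
Let s be the solubility of Ce₂(CO₃)₃ here. The common ion gives [Ce³⁺] ≈ 2.2×10⁻² M, and [CO₃²⁻] = 3s.
Ksp = [Ce³⁺]^2[CO₃²⁻]^3 = (2.2×10⁻²)^2(3s)^3
(3s)^3 = 2.3×10⁻³⁵ / (2.2×10⁻²)^2 = 4.8×10⁻³²
s = 1.2×10⁻¹¹ M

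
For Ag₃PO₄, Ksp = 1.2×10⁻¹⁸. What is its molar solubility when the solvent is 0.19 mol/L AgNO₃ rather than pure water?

1.7×10⁻¹⁶ M

Ag₃PO₄(s) ⇌ 3 Ag⁺(aq) + PO₄³⁻(aq)
With Ag⁺ already at 0.19 mol/L and s small, take [Ag⁺] ≈ 0.19 mol/L and [PO₄³⁻] = s.
Ksp = [Ag⁺]^3[PO₄³⁻] = (0.19)^3s
s = 1.2×10⁻¹⁸ / (0.19)^3 = 1.7×10⁻¹⁶
s = 1.7×10⁻¹⁶ mol/L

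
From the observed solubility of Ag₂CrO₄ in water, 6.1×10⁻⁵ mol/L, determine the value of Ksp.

Ag₂CrO₄(s) ⇌ 2 Ag⁺(aq) + CrO₄²⁻(aq)
If s mol/L of Ag₂CrO₄ dissolves, [Ag⁺] = 2s and [CrO₄²⁻] = s.
Ksp = [Ag⁺]^2[CrO₄²⁻] = (2s)^2 · s = 4s^3
Ksp = 4 × (6.1×10⁻⁵)^3 = 9.1×10⁻¹³

Ksp = 9.1×10⁻¹³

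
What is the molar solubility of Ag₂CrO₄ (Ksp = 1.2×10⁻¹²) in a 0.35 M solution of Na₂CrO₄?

Ag₂CrO₄(s) ⇌ 2 Ag⁺(aq) + CrO₄²⁻(aq)
CrO₄²⁻ is already present at 0.35 M. If s mol/L of Ag₂CrO₄ dissolves, [Ag⁺] = 2s while [CrO₄²⁻] ≈ 0.35 M.
Ksp = [Ag⁺]^2[CrO₄²⁻] = (2s)^2(0.35)
(2s)^2 = 1.2×10⁻¹² / (0.35) = 3.4×10⁻¹²
s = 9.3×10⁻⁷ M

9.3×10⁻⁷ M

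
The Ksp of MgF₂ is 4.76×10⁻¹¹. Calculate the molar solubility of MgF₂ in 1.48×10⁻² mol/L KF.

2.17×10⁻⁷ M

MgF₂(s) ⇌ Mg²⁺(aq) + 2 F⁻(aq)
Let s be the solubility of MgF₂ here. The common ion gives [F⁻] ≈ 1.48×10⁻² mol/L, and [Mg²⁺] = s.
Ksp = [Mg²⁺][F⁻]^2 = s(1.48×10⁻²)^2
s = 4.76×10⁻¹¹ / (1.48×10⁻²)^2 = 2.17×10⁻⁷
s = 2.17×10⁻⁷ mol/L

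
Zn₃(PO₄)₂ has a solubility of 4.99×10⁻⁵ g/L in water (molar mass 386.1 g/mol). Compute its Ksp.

s = (4.99×10⁻⁵ g L⁻¹)/(386.1 g mol⁻¹) = 1.2924×10⁻⁷ M
Zn₃(PO₄)₂(s) ⇌ 3 Zn²⁺(aq) + 2 PO₄³⁻(aq)
With molar solubility s: [Zn²⁺] = 3s, [PO₄³⁻] = 2s.
Ksp = [Zn²⁺]^3[PO₄³⁻]^2 = (3s)^3 · (2s)^2 = 108s^5
Ksp = 108 × (1.2924×10⁻⁷)^5 = 3.89×10⁻³³

Ksp = 3.89×10⁻³³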